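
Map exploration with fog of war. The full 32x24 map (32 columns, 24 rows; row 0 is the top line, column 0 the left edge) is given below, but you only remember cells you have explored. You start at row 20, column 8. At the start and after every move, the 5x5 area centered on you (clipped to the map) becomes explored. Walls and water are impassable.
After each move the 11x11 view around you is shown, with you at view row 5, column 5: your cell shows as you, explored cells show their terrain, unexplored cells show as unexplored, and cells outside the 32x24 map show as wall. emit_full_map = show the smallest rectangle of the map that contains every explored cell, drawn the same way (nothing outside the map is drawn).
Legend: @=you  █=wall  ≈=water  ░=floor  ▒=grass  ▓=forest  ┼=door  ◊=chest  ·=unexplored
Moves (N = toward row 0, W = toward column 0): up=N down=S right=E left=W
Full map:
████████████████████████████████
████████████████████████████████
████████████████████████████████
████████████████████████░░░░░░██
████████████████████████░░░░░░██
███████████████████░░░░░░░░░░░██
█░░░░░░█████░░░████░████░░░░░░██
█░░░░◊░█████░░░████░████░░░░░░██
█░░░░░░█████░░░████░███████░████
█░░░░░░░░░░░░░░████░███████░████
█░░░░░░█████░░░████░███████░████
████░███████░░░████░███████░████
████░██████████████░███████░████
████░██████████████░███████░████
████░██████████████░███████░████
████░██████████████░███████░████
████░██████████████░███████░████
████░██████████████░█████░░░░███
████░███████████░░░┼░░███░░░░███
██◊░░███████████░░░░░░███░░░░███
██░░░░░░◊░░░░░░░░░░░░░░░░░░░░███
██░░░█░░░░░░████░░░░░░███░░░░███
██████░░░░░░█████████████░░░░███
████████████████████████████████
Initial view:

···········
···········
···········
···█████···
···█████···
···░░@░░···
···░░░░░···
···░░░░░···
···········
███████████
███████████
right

···········
···········
···········
··██████···
··██████···
··░░◊@░░···
··░░░░░░···
··░░░░░░···
···········
███████████
███████████

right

···········
···········
···········
·███████···
·███████···
·░░◊░@░░···
·░░░░░░█···
·░░░░░░█···
···········
███████████
███████████

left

···········
···········
···········
··███████··
··███████··
··░░◊@░░░··
··░░░░░░█··
··░░░░░░█··
···········
███████████
███████████

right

···········
···········
···········
·███████···
·███████···
·░░◊░@░░···
·░░░░░░█···
·░░░░░░█···
···········
███████████
███████████

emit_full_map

███████
███████
░░◊░@░░
░░░░░░█
░░░░░░█

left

···········
···········
···········
··███████··
··███████··
··░░◊@░░░··
··░░░░░░█··
··░░░░░░█··
···········
███████████
███████████

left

···········
···········
···········
···███████·
···███████·
···░░@░░░░·
···░░░░░░█·
···░░░░░░█·
···········
███████████
███████████

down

···········
···········
···███████·
···███████·
···░░◊░░░░·
···░░@░░░█·
···░░░░░░█·
···█████···
███████████
███████████
███████████

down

···········
···███████·
···███████·
···░░◊░░░░·
···░░░░░░█·
···░░@░░░█·
···█████···
███████████
███████████
███████████
███████████

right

···········
··███████··
··███████··
··░░◊░░░░··
··░░░░░░█··
··░░░@░░█··
··██████···
███████████
███████████
███████████
███████████

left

···········
···███████·
···███████·
···░░◊░░░░·
···░░░░░░█·
···░░@░░░█·
···██████··
███████████
███████████
███████████
███████████

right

···········
··███████··
··███████··
··░░◊░░░░··
··░░░░░░█··
··░░░@░░█··
··██████···
███████████
███████████
███████████
███████████

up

···········
···········
··███████··
··███████··
··░░◊░░░░··
··░░░@░░█··
··░░░░░░█··
··██████···
███████████
███████████
███████████

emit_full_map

███████
███████
░░◊░░░░
░░░@░░█
░░░░░░█
██████·

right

···········
···········
·███████···
·███████···
·░░◊░░░░···
·░░░░@░█···
·░░░░░░█···
·███████···
███████████
███████████
███████████

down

···········
·███████···
·███████···
·░░◊░░░░···
·░░░░░░█···
·░░░░@░█···
·███████···
███████████
███████████
███████████
███████████

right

···········
███████····
███████····
░░◊░░░░░···
░░░░░░██···
░░░░░@██···
████████···
███████████
███████████
███████████
███████████

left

···········
·███████···
·███████···
·░░◊░░░░░··
·░░░░░░██··
·░░░░@░██··
·████████··
███████████
███████████
███████████
███████████

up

···········
···········
·███████···
·███████···
·░░◊░░░░░··
·░░░░@░██··
·░░░░░░██··
·████████··
███████████
███████████
███████████

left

···········
···········
··███████··
··███████··
··░░◊░░░░░·
··░░░@░░██·
··░░░░░░██·
··████████·
███████████
███████████
███████████

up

···········
···········
···········
··███████··
··███████··
··░░◊@░░░░·
··░░░░░░██·
··░░░░░░██·
··████████·
███████████
███████████

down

···········
···········
··███████··
··███████··
··░░◊░░░░░·
··░░░@░░██·
··░░░░░░██·
··████████·
███████████
███████████
███████████

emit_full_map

███████·
███████·
░░◊░░░░░
░░░@░░██
░░░░░░██
████████

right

···········
···········
·███████···
·███████···
·░░◊░░░░░··
·░░░░@░██··
·░░░░░░██··
·████████··
███████████
███████████
███████████

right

···········
···········
███████····
████████···
░░◊░░░░░···
░░░░░@██···
░░░░░░██···
████████···
███████████
███████████
███████████

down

···········
███████····
████████···
░░◊░░░░░···
░░░░░░██···
░░░░░@██···
████████···
███████████
███████████
███████████
███████████

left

···········
·███████···
·████████··
·░░◊░░░░░··
·░░░░░░██··
·░░░░@░██··
·████████··
███████████
███████████
███████████
███████████

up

···········
···········
·███████···
·████████··
·░░◊░░░░░··
·░░░░@░██··
·░░░░░░██··
·████████··
███████████
███████████
███████████

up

···········
···········
···········
·███████···
·████████··
·░░◊░@░░░··
·░░░░░░██··
·░░░░░░██··
·████████··
███████████
███████████

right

···········
···········
···········
████████···
████████···
░░◊░░@░░···
░░░░░░██···
░░░░░░██···
████████···
███████████
███████████

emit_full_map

████████
████████
░░◊░░@░░
░░░░░░██
░░░░░░██
████████

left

···········
···········
···········
·████████··
·████████··
·░░◊░@░░░··
·░░░░░░██··
·░░░░░░██··
·████████··
███████████
███████████

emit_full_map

████████
████████
░░◊░@░░░
░░░░░░██
░░░░░░██
████████


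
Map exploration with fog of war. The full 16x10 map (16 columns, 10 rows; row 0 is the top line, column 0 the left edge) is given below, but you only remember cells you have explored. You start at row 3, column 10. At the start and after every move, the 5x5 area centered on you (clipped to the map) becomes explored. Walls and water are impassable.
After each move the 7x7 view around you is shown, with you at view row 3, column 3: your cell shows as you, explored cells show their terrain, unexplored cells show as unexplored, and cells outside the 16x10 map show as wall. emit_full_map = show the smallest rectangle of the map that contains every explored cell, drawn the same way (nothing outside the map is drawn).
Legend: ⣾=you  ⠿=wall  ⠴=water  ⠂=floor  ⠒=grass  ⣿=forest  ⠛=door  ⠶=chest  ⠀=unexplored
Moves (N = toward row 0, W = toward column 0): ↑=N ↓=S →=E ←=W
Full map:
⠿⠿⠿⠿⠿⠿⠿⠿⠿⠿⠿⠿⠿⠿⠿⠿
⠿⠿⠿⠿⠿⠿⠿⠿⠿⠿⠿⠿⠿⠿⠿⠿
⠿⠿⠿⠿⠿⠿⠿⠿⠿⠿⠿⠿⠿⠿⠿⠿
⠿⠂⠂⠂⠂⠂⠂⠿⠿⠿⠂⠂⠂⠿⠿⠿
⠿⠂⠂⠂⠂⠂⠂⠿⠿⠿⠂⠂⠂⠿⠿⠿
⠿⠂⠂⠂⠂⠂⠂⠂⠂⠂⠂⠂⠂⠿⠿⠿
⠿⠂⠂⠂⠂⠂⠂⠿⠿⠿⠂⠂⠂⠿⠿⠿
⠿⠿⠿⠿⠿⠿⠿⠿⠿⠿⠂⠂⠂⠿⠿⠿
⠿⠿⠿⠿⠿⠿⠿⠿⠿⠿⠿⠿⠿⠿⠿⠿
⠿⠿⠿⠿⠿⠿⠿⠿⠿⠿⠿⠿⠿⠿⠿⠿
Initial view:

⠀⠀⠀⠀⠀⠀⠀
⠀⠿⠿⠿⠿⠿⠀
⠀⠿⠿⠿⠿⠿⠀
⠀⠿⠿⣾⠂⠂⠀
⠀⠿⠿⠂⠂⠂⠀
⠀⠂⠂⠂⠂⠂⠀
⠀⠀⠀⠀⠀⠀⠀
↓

⠀⠿⠿⠿⠿⠿⠀
⠀⠿⠿⠿⠿⠿⠀
⠀⠿⠿⠂⠂⠂⠀
⠀⠿⠿⣾⠂⠂⠀
⠀⠂⠂⠂⠂⠂⠀
⠀⠿⠿⠂⠂⠂⠀
⠀⠀⠀⠀⠀⠀⠀

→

⠿⠿⠿⠿⠿⠀⠀
⠿⠿⠿⠿⠿⠿⠀
⠿⠿⠂⠂⠂⠿⠀
⠿⠿⠂⣾⠂⠿⠀
⠂⠂⠂⠂⠂⠿⠀
⠿⠿⠂⠂⠂⠿⠀
⠀⠀⠀⠀⠀⠀⠀

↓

⠿⠿⠿⠿⠿⠿⠀
⠿⠿⠂⠂⠂⠿⠀
⠿⠿⠂⠂⠂⠿⠀
⠂⠂⠂⣾⠂⠿⠀
⠿⠿⠂⠂⠂⠿⠀
⠀⠿⠂⠂⠂⠿⠀
⠀⠀⠀⠀⠀⠀⠀

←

⠀⠿⠿⠿⠿⠿⠿
⠀⠿⠿⠂⠂⠂⠿
⠀⠿⠿⠂⠂⠂⠿
⠀⠂⠂⣾⠂⠂⠿
⠀⠿⠿⠂⠂⠂⠿
⠀⠿⠿⠂⠂⠂⠿
⠀⠀⠀⠀⠀⠀⠀

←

⠀⠀⠿⠿⠿⠿⠿
⠀⠿⠿⠿⠂⠂⠂
⠀⠿⠿⠿⠂⠂⠂
⠀⠂⠂⣾⠂⠂⠂
⠀⠿⠿⠿⠂⠂⠂
⠀⠿⠿⠿⠂⠂⠂
⠀⠀⠀⠀⠀⠀⠀

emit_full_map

⠀⠿⠿⠿⠿⠿⠀
⠀⠿⠿⠿⠿⠿⠿
⠿⠿⠿⠂⠂⠂⠿
⠿⠿⠿⠂⠂⠂⠿
⠂⠂⣾⠂⠂⠂⠿
⠿⠿⠿⠂⠂⠂⠿
⠿⠿⠿⠂⠂⠂⠿

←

⠀⠀⠀⠿⠿⠿⠿
⠀⠂⠿⠿⠿⠂⠂
⠀⠂⠿⠿⠿⠂⠂
⠀⠂⠂⣾⠂⠂⠂
⠀⠂⠿⠿⠿⠂⠂
⠀⠿⠿⠿⠿⠂⠂
⠀⠀⠀⠀⠀⠀⠀

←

⠀⠀⠀⠀⠿⠿⠿
⠀⠂⠂⠿⠿⠿⠂
⠀⠂⠂⠿⠿⠿⠂
⠀⠂⠂⣾⠂⠂⠂
⠀⠂⠂⠿⠿⠿⠂
⠀⠿⠿⠿⠿⠿⠂
⠀⠀⠀⠀⠀⠀⠀

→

⠀⠀⠀⠿⠿⠿⠿
⠂⠂⠿⠿⠿⠂⠂
⠂⠂⠿⠿⠿⠂⠂
⠂⠂⠂⣾⠂⠂⠂
⠂⠂⠿⠿⠿⠂⠂
⠿⠿⠿⠿⠿⠂⠂
⠀⠀⠀⠀⠀⠀⠀

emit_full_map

⠀⠀⠀⠿⠿⠿⠿⠿⠀
⠀⠀⠀⠿⠿⠿⠿⠿⠿
⠂⠂⠿⠿⠿⠂⠂⠂⠿
⠂⠂⠿⠿⠿⠂⠂⠂⠿
⠂⠂⠂⣾⠂⠂⠂⠂⠿
⠂⠂⠿⠿⠿⠂⠂⠂⠿
⠿⠿⠿⠿⠿⠂⠂⠂⠿


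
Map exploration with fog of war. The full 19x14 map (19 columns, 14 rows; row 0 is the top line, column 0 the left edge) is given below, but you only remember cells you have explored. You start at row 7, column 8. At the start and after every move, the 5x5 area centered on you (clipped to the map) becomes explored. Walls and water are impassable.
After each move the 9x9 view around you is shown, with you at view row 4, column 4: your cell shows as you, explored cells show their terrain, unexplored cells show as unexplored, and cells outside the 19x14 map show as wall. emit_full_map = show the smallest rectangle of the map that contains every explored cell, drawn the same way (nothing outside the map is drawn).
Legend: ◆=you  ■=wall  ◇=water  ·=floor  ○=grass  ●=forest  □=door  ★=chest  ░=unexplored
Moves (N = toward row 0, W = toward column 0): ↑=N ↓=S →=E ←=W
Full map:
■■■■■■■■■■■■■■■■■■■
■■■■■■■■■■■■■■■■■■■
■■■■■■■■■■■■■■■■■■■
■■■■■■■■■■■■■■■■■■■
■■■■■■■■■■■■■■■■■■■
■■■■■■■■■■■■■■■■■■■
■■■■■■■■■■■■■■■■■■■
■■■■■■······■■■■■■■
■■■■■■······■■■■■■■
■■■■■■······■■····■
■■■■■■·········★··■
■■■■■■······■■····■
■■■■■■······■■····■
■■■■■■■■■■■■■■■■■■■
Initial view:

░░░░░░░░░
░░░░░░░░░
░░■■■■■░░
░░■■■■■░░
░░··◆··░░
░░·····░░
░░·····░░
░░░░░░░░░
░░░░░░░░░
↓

░░░░░░░░░
░░■■■■■░░
░░■■■■■░░
░░·····░░
░░··◆··░░
░░·····░░
░░·····░░
░░░░░░░░░
░░░░░░░░░

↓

░░■■■■■░░
░░■■■■■░░
░░·····░░
░░·····░░
░░··◆··░░
░░·····░░
░░·····░░
░░░░░░░░░
░░░░░░░░░

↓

░░■■■■■░░
░░·····░░
░░·····░░
░░·····░░
░░··◆··░░
░░·····░░
░░·····░░
░░░░░░░░░
■■■■■■■■■

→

░■■■■■░░░
░·····░░░
░······░░
░······░░
░···◆··░░
░······░░
░······░░
░░░░░░░░░
■■■■■■■■■

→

■■■■■░░░░
·····░░░░
······■░░
······■░░
····◆··░░
······■░░
······■░░
░░░░░░░░░
■■■■■■■■■

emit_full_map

■■■■■░░
■■■■■░░
·····░░
······■
······■
····◆··
······■
······■

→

■■■■░░░░░
····░░░░░
·····■■░░
·····■■░░
····◆··░░
·····■■░░
·····■■░░
░░░░░░░░░
■■■■■■■■■

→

■■■░░░░░░
···░░░░░░
····■■■░░
····■■·░░
····◆··░░
····■■·░░
····■■·░░
░░░░░░░░░
■■■■■■■■■

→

■■░░░░░░░
··░░░░░░░
···■■■■░░
···■■··░░
····◆·★░░
···■■··░░
···■■··░░
░░░░░░░░░
■■■■■■■■■

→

■░░░░░░░░
·░░░░░░░░
··■■■■■░░
··■■···░░
····◆★·░░
··■■···░░
··■■···░░
░░░░░░░░░
■■■■■■■■■

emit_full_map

■■■■■░░░░░░
■■■■■░░░░░░
·····░░░░░░
······■■■■■
······■■···
········◆★·
······■■···
······■■···

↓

·░░░░░░░░
··■■■■■░░
··■■···░░
·····★·░░
··■■◆··░░
··■■···░░
░░■■■■■░░
■■■■■■■■■
■■■■■■■■■

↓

··■■■■■░░
··■■···░░
·····★·░░
··■■···░░
··■■◆··░░
░░■■■■■░░
■■■■■■■■■
■■■■■■■■■
■■■■■■■■■

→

·■■■■■░░■
·■■···░░■
····★··░■
·■■····░■
·■■·◆··░■
░■■■■■■░■
■■■■■■■■■
■■■■■■■■■
■■■■■■■■■

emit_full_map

■■■■■░░░░░░░
■■■■■░░░░░░░
·····░░░░░░░
······■■■■■░
······■■···░
·········★··
······■■····
······■■·◆··
░░░░░░■■■■■■


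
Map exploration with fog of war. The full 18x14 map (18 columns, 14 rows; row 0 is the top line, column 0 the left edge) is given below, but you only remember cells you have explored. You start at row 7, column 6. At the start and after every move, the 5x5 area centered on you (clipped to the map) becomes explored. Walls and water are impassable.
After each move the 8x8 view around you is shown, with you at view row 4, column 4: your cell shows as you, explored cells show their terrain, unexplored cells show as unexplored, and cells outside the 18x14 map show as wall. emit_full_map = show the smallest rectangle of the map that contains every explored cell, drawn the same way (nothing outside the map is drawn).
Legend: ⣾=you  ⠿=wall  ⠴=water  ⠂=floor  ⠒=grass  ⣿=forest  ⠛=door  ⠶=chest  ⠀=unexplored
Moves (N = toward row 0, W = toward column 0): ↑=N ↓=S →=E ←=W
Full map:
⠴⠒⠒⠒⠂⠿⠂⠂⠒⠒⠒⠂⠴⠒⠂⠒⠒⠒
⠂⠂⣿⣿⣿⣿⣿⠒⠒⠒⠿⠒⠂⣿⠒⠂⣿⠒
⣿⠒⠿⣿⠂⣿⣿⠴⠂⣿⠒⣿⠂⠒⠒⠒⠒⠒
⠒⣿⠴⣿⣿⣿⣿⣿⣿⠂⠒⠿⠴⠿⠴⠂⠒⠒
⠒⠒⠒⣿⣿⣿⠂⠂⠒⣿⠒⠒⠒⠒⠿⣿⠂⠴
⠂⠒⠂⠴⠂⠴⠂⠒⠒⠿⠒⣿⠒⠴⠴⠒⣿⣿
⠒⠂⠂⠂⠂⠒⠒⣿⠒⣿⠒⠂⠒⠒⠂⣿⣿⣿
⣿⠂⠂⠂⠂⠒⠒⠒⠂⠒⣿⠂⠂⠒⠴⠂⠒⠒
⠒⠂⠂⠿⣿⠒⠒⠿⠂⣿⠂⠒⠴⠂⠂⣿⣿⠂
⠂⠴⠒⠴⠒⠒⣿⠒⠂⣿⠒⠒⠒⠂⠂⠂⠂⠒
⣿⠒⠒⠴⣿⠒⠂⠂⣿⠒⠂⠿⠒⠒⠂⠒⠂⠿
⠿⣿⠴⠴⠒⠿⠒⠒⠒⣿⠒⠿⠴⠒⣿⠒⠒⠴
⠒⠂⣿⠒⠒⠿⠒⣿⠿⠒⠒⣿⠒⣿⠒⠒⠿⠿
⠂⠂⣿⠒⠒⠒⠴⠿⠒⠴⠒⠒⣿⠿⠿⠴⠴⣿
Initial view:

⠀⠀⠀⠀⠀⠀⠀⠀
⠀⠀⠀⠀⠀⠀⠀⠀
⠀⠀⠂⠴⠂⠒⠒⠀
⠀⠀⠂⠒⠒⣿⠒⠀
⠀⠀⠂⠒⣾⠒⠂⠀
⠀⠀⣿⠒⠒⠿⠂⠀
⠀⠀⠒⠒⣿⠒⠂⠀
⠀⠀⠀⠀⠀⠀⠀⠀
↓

⠀⠀⠀⠀⠀⠀⠀⠀
⠀⠀⠂⠴⠂⠒⠒⠀
⠀⠀⠂⠒⠒⣿⠒⠀
⠀⠀⠂⠒⠒⠒⠂⠀
⠀⠀⣿⠒⣾⠿⠂⠀
⠀⠀⠒⠒⣿⠒⠂⠀
⠀⠀⣿⠒⠂⠂⣿⠀
⠀⠀⠀⠀⠀⠀⠀⠀

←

⠀⠀⠀⠀⠀⠀⠀⠀
⠀⠀⠀⠂⠴⠂⠒⠒
⠀⠀⠂⠂⠒⠒⣿⠒
⠀⠀⠂⠂⠒⠒⠒⠂
⠀⠀⠿⣿⣾⠒⠿⠂
⠀⠀⠴⠒⠒⣿⠒⠂
⠀⠀⠴⣿⠒⠂⠂⣿
⠀⠀⠀⠀⠀⠀⠀⠀

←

⠀⠀⠀⠀⠀⠀⠀⠀
⠀⠀⠀⠀⠂⠴⠂⠒
⠀⠀⠂⠂⠂⠒⠒⣿
⠀⠀⠂⠂⠂⠒⠒⠒
⠀⠀⠂⠿⣾⠒⠒⠿
⠀⠀⠒⠴⠒⠒⣿⠒
⠀⠀⠒⠴⣿⠒⠂⠂
⠀⠀⠀⠀⠀⠀⠀⠀

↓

⠀⠀⠀⠀⠂⠴⠂⠒
⠀⠀⠂⠂⠂⠒⠒⣿
⠀⠀⠂⠂⠂⠒⠒⠒
⠀⠀⠂⠿⣿⠒⠒⠿
⠀⠀⠒⠴⣾⠒⣿⠒
⠀⠀⠒⠴⣿⠒⠂⠂
⠀⠀⠴⠴⠒⠿⠒⠀
⠀⠀⠀⠀⠀⠀⠀⠀

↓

⠀⠀⠂⠂⠂⠒⠒⣿
⠀⠀⠂⠂⠂⠒⠒⠒
⠀⠀⠂⠿⣿⠒⠒⠿
⠀⠀⠒⠴⠒⠒⣿⠒
⠀⠀⠒⠴⣾⠒⠂⠂
⠀⠀⠴⠴⠒⠿⠒⠀
⠀⠀⣿⠒⠒⠿⠒⠀
⠀⠀⠀⠀⠀⠀⠀⠀

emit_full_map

⠀⠀⠂⠴⠂⠒⠒
⠂⠂⠂⠒⠒⣿⠒
⠂⠂⠂⠒⠒⠒⠂
⠂⠿⣿⠒⠒⠿⠂
⠒⠴⠒⠒⣿⠒⠂
⠒⠴⣾⠒⠂⠂⣿
⠴⠴⠒⠿⠒⠀⠀
⣿⠒⠒⠿⠒⠀⠀

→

⠀⠂⠂⠂⠒⠒⣿⠒
⠀⠂⠂⠂⠒⠒⠒⠂
⠀⠂⠿⣿⠒⠒⠿⠂
⠀⠒⠴⠒⠒⣿⠒⠂
⠀⠒⠴⣿⣾⠂⠂⣿
⠀⠴⠴⠒⠿⠒⠒⠀
⠀⣿⠒⠒⠿⠒⣿⠀
⠀⠀⠀⠀⠀⠀⠀⠀

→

⠂⠂⠂⠒⠒⣿⠒⠀
⠂⠂⠂⠒⠒⠒⠂⠀
⠂⠿⣿⠒⠒⠿⠂⠀
⠒⠴⠒⠒⣿⠒⠂⠀
⠒⠴⣿⠒⣾⠂⣿⠀
⠴⠴⠒⠿⠒⠒⠒⠀
⣿⠒⠒⠿⠒⣿⠿⠀
⠀⠀⠀⠀⠀⠀⠀⠀

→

⠂⠂⠒⠒⣿⠒⠀⠀
⠂⠂⠒⠒⠒⠂⠀⠀
⠿⣿⠒⠒⠿⠂⣿⠀
⠴⠒⠒⣿⠒⠂⣿⠀
⠴⣿⠒⠂⣾⣿⠒⠀
⠴⠒⠿⠒⠒⠒⣿⠀
⠒⠒⠿⠒⣿⠿⠒⠀
⠀⠀⠀⠀⠀⠀⠀⠀

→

⠂⠒⠒⣿⠒⠀⠀⠀
⠂⠒⠒⠒⠂⠀⠀⠀
⣿⠒⠒⠿⠂⣿⠂⠀
⠒⠒⣿⠒⠂⣿⠒⠀
⣿⠒⠂⠂⣾⠒⠂⠀
⠒⠿⠒⠒⠒⣿⠒⠀
⠒⠿⠒⣿⠿⠒⠒⠀
⠀⠀⠀⠀⠀⠀⠀⠀

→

⠒⠒⣿⠒⠀⠀⠀⠀
⠒⠒⠒⠂⠀⠀⠀⠀
⠒⠒⠿⠂⣿⠂⠒⠀
⠒⣿⠒⠂⣿⠒⠒⠀
⠒⠂⠂⣿⣾⠂⠿⠀
⠿⠒⠒⠒⣿⠒⠿⠀
⠿⠒⣿⠿⠒⠒⣿⠀
⠀⠀⠀⠀⠀⠀⠀⠀

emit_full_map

⠀⠀⠂⠴⠂⠒⠒⠀⠀⠀
⠂⠂⠂⠒⠒⣿⠒⠀⠀⠀
⠂⠂⠂⠒⠒⠒⠂⠀⠀⠀
⠂⠿⣿⠒⠒⠿⠂⣿⠂⠒
⠒⠴⠒⠒⣿⠒⠂⣿⠒⠒
⠒⠴⣿⠒⠂⠂⣿⣾⠂⠿
⠴⠴⠒⠿⠒⠒⠒⣿⠒⠿
⣿⠒⠒⠿⠒⣿⠿⠒⠒⣿

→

⠒⣿⠒⠀⠀⠀⠀⠀
⠒⠒⠂⠀⠀⠀⠀⠀
⠒⠿⠂⣿⠂⠒⠴⠀
⣿⠒⠂⣿⠒⠒⠒⠀
⠂⠂⣿⠒⣾⠿⠒⠀
⠒⠒⠒⣿⠒⠿⠴⠀
⠒⣿⠿⠒⠒⣿⠒⠀
⠀⠀⠀⠀⠀⠀⠀⠀

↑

⠂⠒⠒⠀⠀⠀⠀⠀
⠒⣿⠒⠀⠀⠀⠀⠀
⠒⠒⠂⠒⣿⠂⠂⠀
⠒⠿⠂⣿⠂⠒⠴⠀
⣿⠒⠂⣿⣾⠒⠒⠀
⠂⠂⣿⠒⠂⠿⠒⠀
⠒⠒⠒⣿⠒⠿⠴⠀
⠒⣿⠿⠒⠒⣿⠒⠀

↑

⠀⠀⠀⠀⠀⠀⠀⠀
⠂⠒⠒⠀⠀⠀⠀⠀
⠒⣿⠒⣿⠒⠂⠒⠀
⠒⠒⠂⠒⣿⠂⠂⠀
⠒⠿⠂⣿⣾⠒⠴⠀
⣿⠒⠂⣿⠒⠒⠒⠀
⠂⠂⣿⠒⠂⠿⠒⠀
⠒⠒⠒⣿⠒⠿⠴⠀

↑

⠀⠀⠀⠀⠀⠀⠀⠀
⠀⠀⠀⠀⠀⠀⠀⠀
⠂⠒⠒⠿⠒⣿⠒⠀
⠒⣿⠒⣿⠒⠂⠒⠀
⠒⠒⠂⠒⣾⠂⠂⠀
⠒⠿⠂⣿⠂⠒⠴⠀
⣿⠒⠂⣿⠒⠒⠒⠀
⠂⠂⣿⠒⠂⠿⠒⠀

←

⠀⠀⠀⠀⠀⠀⠀⠀
⠀⠀⠀⠀⠀⠀⠀⠀
⠴⠂⠒⠒⠿⠒⣿⠒
⠒⠒⣿⠒⣿⠒⠂⠒
⠒⠒⠒⠂⣾⣿⠂⠂
⠒⠒⠿⠂⣿⠂⠒⠴
⠒⣿⠒⠂⣿⠒⠒⠒
⠒⠂⠂⣿⠒⠂⠿⠒

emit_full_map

⠀⠀⠂⠴⠂⠒⠒⠿⠒⣿⠒
⠂⠂⠂⠒⠒⣿⠒⣿⠒⠂⠒
⠂⠂⠂⠒⠒⠒⠂⣾⣿⠂⠂
⠂⠿⣿⠒⠒⠿⠂⣿⠂⠒⠴
⠒⠴⠒⠒⣿⠒⠂⣿⠒⠒⠒
⠒⠴⣿⠒⠂⠂⣿⠒⠂⠿⠒
⠴⠴⠒⠿⠒⠒⠒⣿⠒⠿⠴
⣿⠒⠒⠿⠒⣿⠿⠒⠒⣿⠒


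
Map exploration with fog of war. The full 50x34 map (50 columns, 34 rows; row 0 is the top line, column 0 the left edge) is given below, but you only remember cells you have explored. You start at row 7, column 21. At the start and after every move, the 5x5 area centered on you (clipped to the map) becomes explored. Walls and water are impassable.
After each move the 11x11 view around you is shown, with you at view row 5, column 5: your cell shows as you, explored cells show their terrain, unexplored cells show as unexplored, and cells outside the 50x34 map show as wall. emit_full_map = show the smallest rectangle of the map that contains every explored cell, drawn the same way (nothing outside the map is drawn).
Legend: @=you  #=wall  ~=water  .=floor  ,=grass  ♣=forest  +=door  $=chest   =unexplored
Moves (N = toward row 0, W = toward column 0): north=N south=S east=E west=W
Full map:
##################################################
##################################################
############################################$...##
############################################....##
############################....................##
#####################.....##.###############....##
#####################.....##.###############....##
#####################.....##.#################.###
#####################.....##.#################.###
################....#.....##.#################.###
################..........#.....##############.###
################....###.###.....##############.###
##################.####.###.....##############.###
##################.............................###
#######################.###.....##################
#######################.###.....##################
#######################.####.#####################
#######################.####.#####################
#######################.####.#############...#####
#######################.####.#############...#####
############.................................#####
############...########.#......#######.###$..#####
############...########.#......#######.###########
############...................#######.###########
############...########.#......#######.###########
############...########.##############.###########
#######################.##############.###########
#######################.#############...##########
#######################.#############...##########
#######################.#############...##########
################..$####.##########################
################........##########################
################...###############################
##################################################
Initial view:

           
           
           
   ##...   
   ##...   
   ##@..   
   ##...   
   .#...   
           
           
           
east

           
           
           
  ##....   
  ##....   
  ##.@..   
  ##....   
  .#....   
           
           
           

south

           
           
  ##....   
  ##....   
  ##....   
  ##.@..   
  .#....   
   .....   
           
           
           

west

           
           
   ##....  
   ##....  
   ##....  
   ##@...  
   .#....  
   ......  
           
           
           

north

           
           
           
   ##....  
   ##....  
   ##@...  
   ##....  
   .#....  
   ......  
           
           

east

           
           
           
  ##....   
  ##....   
  ##.@..   
  ##....   
  .#....   
  ......   
           
           

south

           
           
  ##....   
  ##....   
  ##....   
  ##.@..   
  .#....   
  ......   
           
           
           

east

           
           
 ##....    
 ##.....   
 ##.....   
 ##..@..   
 .#.....   
 .......   
           
           
           

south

           
 ##....    
 ##.....   
 ##.....   
 ##.....   
 .#..@..   
 .......   
   ##.##   
           
           
           

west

           
  ##....   
  ##.....  
  ##.....  
  ##.....  
  .#.@...  
  .......  
   ###.##  
           
           
           

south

  ##....   
  ##.....  
  ##.....  
  ##.....  
  .#.....  
  ...@...  
   ###.##  
   ###.#   
           
           
           

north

           
  ##....   
  ##.....  
  ##.....  
  ##.....  
  .#.@...  
  .......  
   ###.##  
   ###.#   
           
           

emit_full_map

##.... 
##.....
##.....
##.....
.#.@...
.......
 ###.##
 ###.# 

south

  ##....   
  ##.....  
  ##.....  
  ##.....  
  .#.....  
  ...@...  
   ###.##  
   ###.#   
           
           
           

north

           
  ##....   
  ##.....  
  ##.....  
  ##.....  
  .#.@...  
  .......  
   ###.##  
   ###.#   
           
           


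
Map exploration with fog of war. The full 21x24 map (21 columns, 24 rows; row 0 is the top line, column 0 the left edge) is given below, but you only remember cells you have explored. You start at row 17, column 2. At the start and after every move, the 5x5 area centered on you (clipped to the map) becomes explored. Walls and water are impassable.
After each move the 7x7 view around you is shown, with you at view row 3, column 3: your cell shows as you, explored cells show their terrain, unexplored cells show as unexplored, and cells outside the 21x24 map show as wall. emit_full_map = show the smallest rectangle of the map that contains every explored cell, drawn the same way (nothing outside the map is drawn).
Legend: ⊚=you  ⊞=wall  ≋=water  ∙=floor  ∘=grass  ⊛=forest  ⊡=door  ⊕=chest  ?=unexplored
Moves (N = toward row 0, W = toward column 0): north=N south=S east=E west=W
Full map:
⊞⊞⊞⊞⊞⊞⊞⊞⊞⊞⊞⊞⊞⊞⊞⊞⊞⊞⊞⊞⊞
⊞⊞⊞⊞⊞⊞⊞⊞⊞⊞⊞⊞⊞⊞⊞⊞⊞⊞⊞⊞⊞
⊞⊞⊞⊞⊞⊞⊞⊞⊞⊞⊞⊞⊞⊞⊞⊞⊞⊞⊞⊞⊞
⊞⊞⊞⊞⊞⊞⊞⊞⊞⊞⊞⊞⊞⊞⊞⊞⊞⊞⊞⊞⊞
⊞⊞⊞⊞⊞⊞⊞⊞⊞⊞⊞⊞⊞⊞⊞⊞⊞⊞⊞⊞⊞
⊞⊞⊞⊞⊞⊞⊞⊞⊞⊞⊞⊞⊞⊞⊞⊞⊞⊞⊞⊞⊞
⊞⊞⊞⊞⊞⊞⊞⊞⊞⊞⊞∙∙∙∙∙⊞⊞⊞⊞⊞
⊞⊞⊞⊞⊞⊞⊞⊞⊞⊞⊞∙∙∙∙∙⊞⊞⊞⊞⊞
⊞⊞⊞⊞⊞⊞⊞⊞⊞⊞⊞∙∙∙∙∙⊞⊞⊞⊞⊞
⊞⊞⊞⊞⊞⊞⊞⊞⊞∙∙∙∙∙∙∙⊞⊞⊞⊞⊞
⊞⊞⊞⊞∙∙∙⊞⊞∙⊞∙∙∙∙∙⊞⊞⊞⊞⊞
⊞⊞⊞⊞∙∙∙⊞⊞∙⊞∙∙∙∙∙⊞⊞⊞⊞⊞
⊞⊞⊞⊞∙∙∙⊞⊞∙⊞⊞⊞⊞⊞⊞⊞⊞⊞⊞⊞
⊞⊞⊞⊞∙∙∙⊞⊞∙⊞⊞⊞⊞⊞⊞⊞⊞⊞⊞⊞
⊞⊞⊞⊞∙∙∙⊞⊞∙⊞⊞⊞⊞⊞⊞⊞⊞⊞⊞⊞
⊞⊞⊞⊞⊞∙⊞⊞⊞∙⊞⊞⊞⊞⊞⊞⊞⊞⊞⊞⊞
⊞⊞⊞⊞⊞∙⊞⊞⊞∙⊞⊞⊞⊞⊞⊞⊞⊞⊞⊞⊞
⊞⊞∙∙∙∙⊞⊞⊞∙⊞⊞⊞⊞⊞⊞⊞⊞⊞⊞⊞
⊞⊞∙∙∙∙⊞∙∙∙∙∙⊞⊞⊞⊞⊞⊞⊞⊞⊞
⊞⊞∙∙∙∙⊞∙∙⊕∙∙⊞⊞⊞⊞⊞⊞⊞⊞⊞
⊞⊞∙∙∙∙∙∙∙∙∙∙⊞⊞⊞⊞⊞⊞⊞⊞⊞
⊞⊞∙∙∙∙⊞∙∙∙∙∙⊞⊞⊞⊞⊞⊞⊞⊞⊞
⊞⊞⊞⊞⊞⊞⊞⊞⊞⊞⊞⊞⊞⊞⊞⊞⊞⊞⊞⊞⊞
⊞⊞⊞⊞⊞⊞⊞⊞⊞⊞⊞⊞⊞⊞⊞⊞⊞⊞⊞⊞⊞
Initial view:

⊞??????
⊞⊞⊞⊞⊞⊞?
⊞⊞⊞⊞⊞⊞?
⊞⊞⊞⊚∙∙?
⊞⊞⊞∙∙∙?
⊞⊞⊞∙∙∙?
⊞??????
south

⊞⊞⊞⊞⊞⊞?
⊞⊞⊞⊞⊞⊞?
⊞⊞⊞∙∙∙?
⊞⊞⊞⊚∙∙?
⊞⊞⊞∙∙∙?
⊞⊞⊞∙∙∙?
⊞??????

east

⊞⊞⊞⊞⊞??
⊞⊞⊞⊞⊞∙?
⊞⊞∙∙∙∙?
⊞⊞∙⊚∙∙?
⊞⊞∙∙∙∙?
⊞⊞∙∙∙∙?
???????

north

???????
⊞⊞⊞⊞⊞∙?
⊞⊞⊞⊞⊞∙?
⊞⊞∙⊚∙∙?
⊞⊞∙∙∙∙?
⊞⊞∙∙∙∙?
⊞⊞∙∙∙∙?

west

⊞??????
⊞⊞⊞⊞⊞⊞∙
⊞⊞⊞⊞⊞⊞∙
⊞⊞⊞⊚∙∙∙
⊞⊞⊞∙∙∙∙
⊞⊞⊞∙∙∙∙
⊞⊞⊞∙∙∙∙

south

⊞⊞⊞⊞⊞⊞∙
⊞⊞⊞⊞⊞⊞∙
⊞⊞⊞∙∙∙∙
⊞⊞⊞⊚∙∙∙
⊞⊞⊞∙∙∙∙
⊞⊞⊞∙∙∙∙
⊞??????

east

⊞⊞⊞⊞⊞∙?
⊞⊞⊞⊞⊞∙?
⊞⊞∙∙∙∙?
⊞⊞∙⊚∙∙?
⊞⊞∙∙∙∙?
⊞⊞∙∙∙∙?
???????

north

???????
⊞⊞⊞⊞⊞∙?
⊞⊞⊞⊞⊞∙?
⊞⊞∙⊚∙∙?
⊞⊞∙∙∙∙?
⊞⊞∙∙∙∙?
⊞⊞∙∙∙∙?

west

⊞??????
⊞⊞⊞⊞⊞⊞∙
⊞⊞⊞⊞⊞⊞∙
⊞⊞⊞⊚∙∙∙
⊞⊞⊞∙∙∙∙
⊞⊞⊞∙∙∙∙
⊞⊞⊞∙∙∙∙


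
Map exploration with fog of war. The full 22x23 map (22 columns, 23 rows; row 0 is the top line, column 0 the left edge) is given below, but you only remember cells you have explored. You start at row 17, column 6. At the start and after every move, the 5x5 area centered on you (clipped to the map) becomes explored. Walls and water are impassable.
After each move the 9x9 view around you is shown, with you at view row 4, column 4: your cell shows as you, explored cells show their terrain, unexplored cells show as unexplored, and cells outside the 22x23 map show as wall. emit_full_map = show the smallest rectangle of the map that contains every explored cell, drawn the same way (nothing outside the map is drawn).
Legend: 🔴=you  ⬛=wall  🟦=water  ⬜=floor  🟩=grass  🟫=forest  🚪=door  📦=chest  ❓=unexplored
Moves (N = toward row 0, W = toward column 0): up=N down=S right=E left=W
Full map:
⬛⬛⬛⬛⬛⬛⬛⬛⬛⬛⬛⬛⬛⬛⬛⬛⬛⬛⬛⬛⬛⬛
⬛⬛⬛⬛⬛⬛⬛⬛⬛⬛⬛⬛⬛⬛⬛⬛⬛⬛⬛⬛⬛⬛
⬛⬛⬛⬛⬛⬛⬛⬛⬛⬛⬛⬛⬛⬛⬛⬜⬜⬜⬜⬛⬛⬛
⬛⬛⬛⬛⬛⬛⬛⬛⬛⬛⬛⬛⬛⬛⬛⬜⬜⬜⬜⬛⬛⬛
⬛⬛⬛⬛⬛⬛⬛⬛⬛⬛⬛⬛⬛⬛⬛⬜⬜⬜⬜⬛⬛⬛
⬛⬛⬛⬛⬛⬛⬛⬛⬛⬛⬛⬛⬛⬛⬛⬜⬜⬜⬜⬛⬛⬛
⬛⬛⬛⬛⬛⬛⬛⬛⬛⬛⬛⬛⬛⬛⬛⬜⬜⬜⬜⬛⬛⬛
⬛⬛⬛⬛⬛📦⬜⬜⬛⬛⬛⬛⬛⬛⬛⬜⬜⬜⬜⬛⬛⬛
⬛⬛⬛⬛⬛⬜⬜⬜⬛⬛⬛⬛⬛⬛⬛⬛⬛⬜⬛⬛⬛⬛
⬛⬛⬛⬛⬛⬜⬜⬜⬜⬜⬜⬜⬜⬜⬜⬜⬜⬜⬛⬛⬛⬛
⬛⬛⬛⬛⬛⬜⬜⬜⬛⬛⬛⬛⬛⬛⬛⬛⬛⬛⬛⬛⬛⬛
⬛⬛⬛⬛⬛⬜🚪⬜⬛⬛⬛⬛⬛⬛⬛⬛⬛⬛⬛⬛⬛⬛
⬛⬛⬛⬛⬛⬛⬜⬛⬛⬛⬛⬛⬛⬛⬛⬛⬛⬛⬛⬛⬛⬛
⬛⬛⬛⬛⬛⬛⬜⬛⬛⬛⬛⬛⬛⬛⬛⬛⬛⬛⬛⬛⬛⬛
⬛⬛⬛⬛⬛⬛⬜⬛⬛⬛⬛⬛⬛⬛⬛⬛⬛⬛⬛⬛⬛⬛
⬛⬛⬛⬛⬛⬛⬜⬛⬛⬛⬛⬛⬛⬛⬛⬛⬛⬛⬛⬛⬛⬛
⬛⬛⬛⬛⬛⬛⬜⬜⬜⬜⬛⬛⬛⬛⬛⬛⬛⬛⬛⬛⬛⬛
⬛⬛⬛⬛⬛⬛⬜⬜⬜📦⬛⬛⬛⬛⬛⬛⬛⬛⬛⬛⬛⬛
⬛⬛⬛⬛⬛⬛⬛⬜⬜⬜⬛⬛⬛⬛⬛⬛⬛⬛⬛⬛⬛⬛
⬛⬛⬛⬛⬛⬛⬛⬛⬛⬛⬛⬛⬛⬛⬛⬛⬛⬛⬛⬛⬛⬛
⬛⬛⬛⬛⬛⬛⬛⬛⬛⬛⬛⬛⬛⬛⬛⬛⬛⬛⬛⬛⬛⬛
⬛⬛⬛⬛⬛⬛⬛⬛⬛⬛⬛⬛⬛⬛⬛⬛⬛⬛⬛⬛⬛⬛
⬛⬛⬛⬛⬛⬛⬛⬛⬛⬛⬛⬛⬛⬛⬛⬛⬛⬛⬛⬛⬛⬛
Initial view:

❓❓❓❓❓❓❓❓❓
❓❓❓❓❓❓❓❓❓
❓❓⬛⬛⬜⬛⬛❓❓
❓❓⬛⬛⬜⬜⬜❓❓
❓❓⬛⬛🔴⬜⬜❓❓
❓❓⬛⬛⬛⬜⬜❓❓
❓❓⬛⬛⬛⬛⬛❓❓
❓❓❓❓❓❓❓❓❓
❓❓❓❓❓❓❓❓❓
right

❓❓❓❓❓❓❓❓❓
❓❓❓❓❓❓❓❓❓
❓⬛⬛⬜⬛⬛⬛❓❓
❓⬛⬛⬜⬜⬜⬜❓❓
❓⬛⬛⬜🔴⬜📦❓❓
❓⬛⬛⬛⬜⬜⬜❓❓
❓⬛⬛⬛⬛⬛⬛❓❓
❓❓❓❓❓❓❓❓❓
❓❓❓❓❓❓❓❓❓

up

❓❓❓❓❓❓❓❓❓
❓❓❓❓❓❓❓❓❓
❓❓⬛⬜⬛⬛⬛❓❓
❓⬛⬛⬜⬛⬛⬛❓❓
❓⬛⬛⬜🔴⬜⬜❓❓
❓⬛⬛⬜⬜⬜📦❓❓
❓⬛⬛⬛⬜⬜⬜❓❓
❓⬛⬛⬛⬛⬛⬛❓❓
❓❓❓❓❓❓❓❓❓

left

❓❓❓❓❓❓❓❓❓
❓❓❓❓❓❓❓❓❓
❓❓⬛⬛⬜⬛⬛⬛❓
❓❓⬛⬛⬜⬛⬛⬛❓
❓❓⬛⬛🔴⬜⬜⬜❓
❓❓⬛⬛⬜⬜⬜📦❓
❓❓⬛⬛⬛⬜⬜⬜❓
❓❓⬛⬛⬛⬛⬛⬛❓
❓❓❓❓❓❓❓❓❓

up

❓❓❓❓❓❓❓❓❓
❓❓❓❓❓❓❓❓❓
❓❓⬛⬛⬜⬛⬛❓❓
❓❓⬛⬛⬜⬛⬛⬛❓
❓❓⬛⬛🔴⬛⬛⬛❓
❓❓⬛⬛⬜⬜⬜⬜❓
❓❓⬛⬛⬜⬜⬜📦❓
❓❓⬛⬛⬛⬜⬜⬜❓
❓❓⬛⬛⬛⬛⬛⬛❓

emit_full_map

⬛⬛⬜⬛⬛❓
⬛⬛⬜⬛⬛⬛
⬛⬛🔴⬛⬛⬛
⬛⬛⬜⬜⬜⬜
⬛⬛⬜⬜⬜📦
⬛⬛⬛⬜⬜⬜
⬛⬛⬛⬛⬛⬛

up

❓❓❓❓❓❓❓❓❓
❓❓❓❓❓❓❓❓❓
❓❓⬛⬛⬜⬛⬛❓❓
❓❓⬛⬛⬜⬛⬛❓❓
❓❓⬛⬛🔴⬛⬛⬛❓
❓❓⬛⬛⬜⬛⬛⬛❓
❓❓⬛⬛⬜⬜⬜⬜❓
❓❓⬛⬛⬜⬜⬜📦❓
❓❓⬛⬛⬛⬜⬜⬜❓

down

❓❓❓❓❓❓❓❓❓
❓❓⬛⬛⬜⬛⬛❓❓
❓❓⬛⬛⬜⬛⬛❓❓
❓❓⬛⬛⬜⬛⬛⬛❓
❓❓⬛⬛🔴⬛⬛⬛❓
❓❓⬛⬛⬜⬜⬜⬜❓
❓❓⬛⬛⬜⬜⬜📦❓
❓❓⬛⬛⬛⬜⬜⬜❓
❓❓⬛⬛⬛⬛⬛⬛❓

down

❓❓⬛⬛⬜⬛⬛❓❓
❓❓⬛⬛⬜⬛⬛❓❓
❓❓⬛⬛⬜⬛⬛⬛❓
❓❓⬛⬛⬜⬛⬛⬛❓
❓❓⬛⬛🔴⬜⬜⬜❓
❓❓⬛⬛⬜⬜⬜📦❓
❓❓⬛⬛⬛⬜⬜⬜❓
❓❓⬛⬛⬛⬛⬛⬛❓
❓❓❓❓❓❓❓❓❓

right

❓⬛⬛⬜⬛⬛❓❓❓
❓⬛⬛⬜⬛⬛❓❓❓
❓⬛⬛⬜⬛⬛⬛❓❓
❓⬛⬛⬜⬛⬛⬛❓❓
❓⬛⬛⬜🔴⬜⬜❓❓
❓⬛⬛⬜⬜⬜📦❓❓
❓⬛⬛⬛⬜⬜⬜❓❓
❓⬛⬛⬛⬛⬛⬛❓❓
❓❓❓❓❓❓❓❓❓

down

❓⬛⬛⬜⬛⬛❓❓❓
❓⬛⬛⬜⬛⬛⬛❓❓
❓⬛⬛⬜⬛⬛⬛❓❓
❓⬛⬛⬜⬜⬜⬜❓❓
❓⬛⬛⬜🔴⬜📦❓❓
❓⬛⬛⬛⬜⬜⬜❓❓
❓⬛⬛⬛⬛⬛⬛❓❓
❓❓❓❓❓❓❓❓❓
❓❓❓❓❓❓❓❓❓

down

❓⬛⬛⬜⬛⬛⬛❓❓
❓⬛⬛⬜⬛⬛⬛❓❓
❓⬛⬛⬜⬜⬜⬜❓❓
❓⬛⬛⬜⬜⬜📦❓❓
❓⬛⬛⬛🔴⬜⬜❓❓
❓⬛⬛⬛⬛⬛⬛❓❓
❓❓⬛⬛⬛⬛⬛❓❓
❓❓❓❓❓❓❓❓❓
❓❓❓❓❓❓❓❓❓

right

⬛⬛⬜⬛⬛⬛❓❓❓
⬛⬛⬜⬛⬛⬛❓❓❓
⬛⬛⬜⬜⬜⬜⬛❓❓
⬛⬛⬜⬜⬜📦⬛❓❓
⬛⬛⬛⬜🔴⬜⬛❓❓
⬛⬛⬛⬛⬛⬛⬛❓❓
❓⬛⬛⬛⬛⬛⬛❓❓
❓❓❓❓❓❓❓❓❓
❓❓❓❓❓❓❓❓❓

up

⬛⬛⬜⬛⬛❓❓❓❓
⬛⬛⬜⬛⬛⬛❓❓❓
⬛⬛⬜⬛⬛⬛⬛❓❓
⬛⬛⬜⬜⬜⬜⬛❓❓
⬛⬛⬜⬜🔴📦⬛❓❓
⬛⬛⬛⬜⬜⬜⬛❓❓
⬛⬛⬛⬛⬛⬛⬛❓❓
❓⬛⬛⬛⬛⬛⬛❓❓
❓❓❓❓❓❓❓❓❓

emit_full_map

⬛⬛⬜⬛⬛❓❓
⬛⬛⬜⬛⬛❓❓
⬛⬛⬜⬛⬛⬛❓
⬛⬛⬜⬛⬛⬛⬛
⬛⬛⬜⬜⬜⬜⬛
⬛⬛⬜⬜🔴📦⬛
⬛⬛⬛⬜⬜⬜⬛
⬛⬛⬛⬛⬛⬛⬛
❓⬛⬛⬛⬛⬛⬛

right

⬛⬜⬛⬛❓❓❓❓❓
⬛⬜⬛⬛⬛❓❓❓❓
⬛⬜⬛⬛⬛⬛⬛❓❓
⬛⬜⬜⬜⬜⬛⬛❓❓
⬛⬜⬜⬜🔴⬛⬛❓❓
⬛⬛⬜⬜⬜⬛⬛❓❓
⬛⬛⬛⬛⬛⬛⬛❓❓
⬛⬛⬛⬛⬛⬛❓❓❓
❓❓❓❓❓❓❓❓❓

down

⬛⬜⬛⬛⬛❓❓❓❓
⬛⬜⬛⬛⬛⬛⬛❓❓
⬛⬜⬜⬜⬜⬛⬛❓❓
⬛⬜⬜⬜📦⬛⬛❓❓
⬛⬛⬜⬜🔴⬛⬛❓❓
⬛⬛⬛⬛⬛⬛⬛❓❓
⬛⬛⬛⬛⬛⬛⬛❓❓
❓❓❓❓❓❓❓❓❓
❓❓❓❓❓❓❓❓❓

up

⬛⬜⬛⬛❓❓❓❓❓
⬛⬜⬛⬛⬛❓❓❓❓
⬛⬜⬛⬛⬛⬛⬛❓❓
⬛⬜⬜⬜⬜⬛⬛❓❓
⬛⬜⬜⬜🔴⬛⬛❓❓
⬛⬛⬜⬜⬜⬛⬛❓❓
⬛⬛⬛⬛⬛⬛⬛❓❓
⬛⬛⬛⬛⬛⬛⬛❓❓
❓❓❓❓❓❓❓❓❓

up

⬛⬜⬛⬛❓❓❓❓❓
⬛⬜⬛⬛❓❓❓❓❓
⬛⬜⬛⬛⬛⬛⬛❓❓
⬛⬜⬛⬛⬛⬛⬛❓❓
⬛⬜⬜⬜🔴⬛⬛❓❓
⬛⬜⬜⬜📦⬛⬛❓❓
⬛⬛⬜⬜⬜⬛⬛❓❓
⬛⬛⬛⬛⬛⬛⬛❓❓
⬛⬛⬛⬛⬛⬛⬛❓❓

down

⬛⬜⬛⬛❓❓❓❓❓
⬛⬜⬛⬛⬛⬛⬛❓❓
⬛⬜⬛⬛⬛⬛⬛❓❓
⬛⬜⬜⬜⬜⬛⬛❓❓
⬛⬜⬜⬜🔴⬛⬛❓❓
⬛⬛⬜⬜⬜⬛⬛❓❓
⬛⬛⬛⬛⬛⬛⬛❓❓
⬛⬛⬛⬛⬛⬛⬛❓❓
❓❓❓❓❓❓❓❓❓

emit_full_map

⬛⬛⬜⬛⬛❓❓❓
⬛⬛⬜⬛⬛❓❓❓
⬛⬛⬜⬛⬛⬛⬛⬛
⬛⬛⬜⬛⬛⬛⬛⬛
⬛⬛⬜⬜⬜⬜⬛⬛
⬛⬛⬜⬜⬜🔴⬛⬛
⬛⬛⬛⬜⬜⬜⬛⬛
⬛⬛⬛⬛⬛⬛⬛⬛
❓⬛⬛⬛⬛⬛⬛⬛

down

⬛⬜⬛⬛⬛⬛⬛❓❓
⬛⬜⬛⬛⬛⬛⬛❓❓
⬛⬜⬜⬜⬜⬛⬛❓❓
⬛⬜⬜⬜📦⬛⬛❓❓
⬛⬛⬜⬜🔴⬛⬛❓❓
⬛⬛⬛⬛⬛⬛⬛❓❓
⬛⬛⬛⬛⬛⬛⬛❓❓
❓❓❓❓❓❓❓❓❓
❓❓❓❓❓❓❓❓❓

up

⬛⬜⬛⬛❓❓❓❓❓
⬛⬜⬛⬛⬛⬛⬛❓❓
⬛⬜⬛⬛⬛⬛⬛❓❓
⬛⬜⬜⬜⬜⬛⬛❓❓
⬛⬜⬜⬜🔴⬛⬛❓❓
⬛⬛⬜⬜⬜⬛⬛❓❓
⬛⬛⬛⬛⬛⬛⬛❓❓
⬛⬛⬛⬛⬛⬛⬛❓❓
❓❓❓❓❓❓❓❓❓

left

⬛⬛⬜⬛⬛❓❓❓❓
⬛⬛⬜⬛⬛⬛⬛⬛❓
⬛⬛⬜⬛⬛⬛⬛⬛❓
⬛⬛⬜⬜⬜⬜⬛⬛❓
⬛⬛⬜⬜🔴📦⬛⬛❓
⬛⬛⬛⬜⬜⬜⬛⬛❓
⬛⬛⬛⬛⬛⬛⬛⬛❓
❓⬛⬛⬛⬛⬛⬛⬛❓
❓❓❓❓❓❓❓❓❓

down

⬛⬛⬜⬛⬛⬛⬛⬛❓
⬛⬛⬜⬛⬛⬛⬛⬛❓
⬛⬛⬜⬜⬜⬜⬛⬛❓
⬛⬛⬜⬜⬜📦⬛⬛❓
⬛⬛⬛⬜🔴⬜⬛⬛❓
⬛⬛⬛⬛⬛⬛⬛⬛❓
❓⬛⬛⬛⬛⬛⬛⬛❓
❓❓❓❓❓❓❓❓❓
❓❓❓❓❓❓❓❓❓

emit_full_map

⬛⬛⬜⬛⬛❓❓❓
⬛⬛⬜⬛⬛❓❓❓
⬛⬛⬜⬛⬛⬛⬛⬛
⬛⬛⬜⬛⬛⬛⬛⬛
⬛⬛⬜⬜⬜⬜⬛⬛
⬛⬛⬜⬜⬜📦⬛⬛
⬛⬛⬛⬜🔴⬜⬛⬛
⬛⬛⬛⬛⬛⬛⬛⬛
❓⬛⬛⬛⬛⬛⬛⬛
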